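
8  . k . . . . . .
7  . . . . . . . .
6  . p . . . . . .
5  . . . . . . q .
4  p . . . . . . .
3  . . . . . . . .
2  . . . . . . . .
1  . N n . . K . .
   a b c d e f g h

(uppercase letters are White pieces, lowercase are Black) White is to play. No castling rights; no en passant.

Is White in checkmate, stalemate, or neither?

White to move; white king on f1.
In check: no.
Legal moves for White: Kf2, Ke1, Nc3, Na3, Nd2.
White has 5 legal moves and is not in check → neither.

neither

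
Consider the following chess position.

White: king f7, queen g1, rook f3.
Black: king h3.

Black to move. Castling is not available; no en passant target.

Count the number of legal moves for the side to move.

1

Black to move; king on h3.
In check: yes, from the white rook on f3.
Legal moves: Kh4.
Count: 1.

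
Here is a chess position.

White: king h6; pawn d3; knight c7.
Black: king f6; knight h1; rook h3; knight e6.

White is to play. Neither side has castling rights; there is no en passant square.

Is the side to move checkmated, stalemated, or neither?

White to move; white king on h6.
In check: yes, from the black rook on h3.
King squares — g5: attacked by Ne6; h5: attacked by Rh3; g6: attacked by Kf6; g7: attacked by Ne6; h7: attacked by Rh3.
Legal moves for White: none.
In check with no legal moves → checkmate.

checkmate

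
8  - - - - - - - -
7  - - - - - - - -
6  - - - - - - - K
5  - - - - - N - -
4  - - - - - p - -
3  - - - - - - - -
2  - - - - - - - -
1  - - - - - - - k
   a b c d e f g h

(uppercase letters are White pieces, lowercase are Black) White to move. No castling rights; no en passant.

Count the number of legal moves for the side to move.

White to move; king on h6.
In check: no.
Legal moves: Kh7, Kg7, Kg6, Kh5, Kg5, Ng7, Ne7, Nd6, Nh4, Nd4, Ng3+, Ne3.
Count: 12.

12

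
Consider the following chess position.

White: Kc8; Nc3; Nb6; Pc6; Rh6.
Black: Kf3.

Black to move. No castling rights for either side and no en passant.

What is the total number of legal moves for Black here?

6

Black to move; king on f3.
In check: no.
Legal moves: Kg4, Kf4, Kg3, Ke3, Kg2, Kf2.
Count: 6.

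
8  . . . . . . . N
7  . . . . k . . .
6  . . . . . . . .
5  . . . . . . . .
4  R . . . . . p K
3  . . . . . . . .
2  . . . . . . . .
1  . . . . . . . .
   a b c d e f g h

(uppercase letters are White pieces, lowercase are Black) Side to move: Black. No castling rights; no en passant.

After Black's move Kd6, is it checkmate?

no

After Kd6: white king on h4; in check: no.
White is not in check, so this cannot be checkmate.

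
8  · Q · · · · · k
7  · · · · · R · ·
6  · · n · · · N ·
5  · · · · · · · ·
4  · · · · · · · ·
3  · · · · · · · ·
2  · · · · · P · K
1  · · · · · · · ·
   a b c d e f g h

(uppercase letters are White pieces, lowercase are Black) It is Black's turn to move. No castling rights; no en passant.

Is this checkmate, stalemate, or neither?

Black to move; black king on h8.
In check: yes, from the white knight on g6 and the white queen on b8.
King squares — g7: attacked by Rf7; h7: attacked by Rf7; g8: attacked by Qb8.
Legal moves for Black: none.
In check with no legal moves → checkmate.

checkmate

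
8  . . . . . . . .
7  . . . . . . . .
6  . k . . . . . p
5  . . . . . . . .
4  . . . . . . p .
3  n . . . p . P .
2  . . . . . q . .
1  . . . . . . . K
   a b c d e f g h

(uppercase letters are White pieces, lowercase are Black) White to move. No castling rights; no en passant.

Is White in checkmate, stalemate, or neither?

White to move; white king on h1.
In check: no.
King squares — g1: attacked by Qf2; g2: attacked by Qf2; h2: attacked by Qf2.
Legal moves for White: none.
Not in check and no legal moves → stalemate.

stalemate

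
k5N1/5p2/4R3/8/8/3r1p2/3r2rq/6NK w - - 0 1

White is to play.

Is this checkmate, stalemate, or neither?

checkmate

White to move; white king on h1.
In check: yes, from the black queen on h2.
King squares — g1: own knight; g2: attacked by Rd2; h2: attacked by Rg2.
Legal moves for White: none.
In check with no legal moves → checkmate.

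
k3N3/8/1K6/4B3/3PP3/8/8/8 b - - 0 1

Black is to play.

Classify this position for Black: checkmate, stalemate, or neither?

stalemate

Black to move; black king on a8.
In check: no.
King squares — a7: attacked by Kb6; b7: attacked by Kb6; b8: attacked by Be5.
Legal moves for Black: none.
Not in check and no legal moves → stalemate.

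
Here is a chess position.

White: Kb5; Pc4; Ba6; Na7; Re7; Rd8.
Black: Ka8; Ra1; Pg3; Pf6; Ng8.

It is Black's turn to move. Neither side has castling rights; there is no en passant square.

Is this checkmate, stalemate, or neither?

checkmate

Black to move; black king on a8.
In check: yes, from the white rook on d8.
King squares — a7: attacked by Re7; b7: attacked by Ba6; b8: attacked by Rd8.
Legal moves for Black: none.
In check with no legal moves → checkmate.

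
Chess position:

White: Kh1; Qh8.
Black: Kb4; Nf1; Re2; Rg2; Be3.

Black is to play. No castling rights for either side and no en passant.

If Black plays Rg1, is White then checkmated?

yes

After Rg1: white king on h1; in check: yes, from the black rook on g1.
King squares — g1: attacked by Be3; g2: attacked by Rg1; h2: attacked by Nf1.
White has no legal moves → checkmate.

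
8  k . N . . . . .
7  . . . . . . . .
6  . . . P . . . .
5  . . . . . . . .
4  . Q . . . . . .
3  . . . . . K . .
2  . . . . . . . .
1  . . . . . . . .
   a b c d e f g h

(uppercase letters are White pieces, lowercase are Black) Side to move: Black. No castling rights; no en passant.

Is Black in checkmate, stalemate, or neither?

stalemate

Black to move; black king on a8.
In check: no.
King squares — a7: attacked by Nc8; b7: attacked by Qb4; b8: attacked by Qb4.
Legal moves for Black: none.
Not in check and no legal moves → stalemate.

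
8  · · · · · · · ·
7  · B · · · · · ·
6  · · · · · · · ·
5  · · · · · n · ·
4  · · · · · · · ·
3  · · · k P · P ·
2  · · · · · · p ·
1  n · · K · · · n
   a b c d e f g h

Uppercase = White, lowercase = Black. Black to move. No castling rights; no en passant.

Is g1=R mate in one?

After g1=R: white king on d1; in check: yes, from the black rook on g1.
King squares — c1: attacked by Rg1; e1: attacked by Rg1; c2: attacked by Na1; d2: attacked by Kd3; e2: attacked by Kd3.
White has no legal moves → checkmate.

yes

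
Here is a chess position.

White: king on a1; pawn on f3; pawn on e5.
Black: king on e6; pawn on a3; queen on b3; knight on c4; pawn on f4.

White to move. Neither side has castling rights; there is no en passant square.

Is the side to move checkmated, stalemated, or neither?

White to move; white king on a1.
In check: no.
King squares — b1: attacked by Qb3; a2: attacked by Qb3; b2: attacked by Pa3.
Legal moves for White: none.
Not in check and no legal moves → stalemate.

stalemate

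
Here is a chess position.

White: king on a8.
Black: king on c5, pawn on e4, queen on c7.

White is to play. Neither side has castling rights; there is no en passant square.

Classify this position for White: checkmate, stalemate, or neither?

stalemate

White to move; white king on a8.
In check: no.
King squares — a7: attacked by Qc7; b7: attacked by Qc7; b8: attacked by Qc7.
Legal moves for White: none.
Not in check and no legal moves → stalemate.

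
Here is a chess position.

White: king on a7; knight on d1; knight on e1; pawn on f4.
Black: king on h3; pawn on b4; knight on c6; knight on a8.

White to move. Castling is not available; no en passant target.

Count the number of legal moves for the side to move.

3

White to move; king on a7.
In check: yes, from the black knight on c6.
Legal moves: Kxa8, Kb7, Ka6.
Count: 3.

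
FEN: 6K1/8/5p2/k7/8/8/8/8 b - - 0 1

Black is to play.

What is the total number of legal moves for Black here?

6

Black to move; king on a5.
In check: no.
Legal moves: Kb6, Ka6, Kb5, Kb4, Ka4, f5.
Count: 6.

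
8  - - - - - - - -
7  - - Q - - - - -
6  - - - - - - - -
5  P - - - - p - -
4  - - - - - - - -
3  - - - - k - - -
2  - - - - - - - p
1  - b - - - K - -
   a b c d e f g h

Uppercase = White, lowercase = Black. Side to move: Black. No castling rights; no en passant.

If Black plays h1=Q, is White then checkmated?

After h1=Q: white king on f1; in check: yes, from the black queen on h1.
King squares — e1: attacked by Qh1; g1: attacked by Qh1; e2: attacked by Ke3; f2: attacked by Ke3; g2: attacked by Qh1.
White has no legal moves → checkmate.

yes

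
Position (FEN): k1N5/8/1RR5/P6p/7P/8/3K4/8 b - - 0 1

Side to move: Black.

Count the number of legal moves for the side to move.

Black to move; king on a8.
In check: no.
Legal moves: none.
Count: 0.

0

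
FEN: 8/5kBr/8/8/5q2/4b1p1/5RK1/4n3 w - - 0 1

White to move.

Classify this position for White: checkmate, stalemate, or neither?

neither

White to move; white king on g2.
In check: yes, from the black knight on e1.
Legal moves for White: Kg1, Kf1.
White is in check but has 2 legal moves → neither.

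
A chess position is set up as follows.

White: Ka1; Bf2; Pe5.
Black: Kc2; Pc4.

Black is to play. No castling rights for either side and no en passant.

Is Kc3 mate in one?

no

After Kc3: white king on a1; in check: no.
White is not in check, so this cannot be checkmate.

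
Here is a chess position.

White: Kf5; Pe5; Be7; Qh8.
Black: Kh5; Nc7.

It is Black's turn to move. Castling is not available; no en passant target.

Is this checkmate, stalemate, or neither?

Black to move; black king on h5.
In check: yes, from the white queen on h8.
King squares — g4: attacked by Kf5; h4: attacked by Be7; g5: attacked by Kf5; g6: attacked by Kf5; h6: attacked by Qh8.
Legal moves for Black: none.
In check with no legal moves → checkmate.

checkmate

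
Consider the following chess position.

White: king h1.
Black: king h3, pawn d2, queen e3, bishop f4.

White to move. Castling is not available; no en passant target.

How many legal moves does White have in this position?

White to move; king on h1.
In check: no.
Legal moves: none.
Count: 0.

0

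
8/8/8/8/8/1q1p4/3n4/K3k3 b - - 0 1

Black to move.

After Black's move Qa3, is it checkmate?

After Qa3: white king on a1; in check: yes, from the black queen on a3.
King squares — b1: attacked by Nd2; a2: attacked by Qa3; b2: attacked by Qa3.
White has no legal moves → checkmate.

yes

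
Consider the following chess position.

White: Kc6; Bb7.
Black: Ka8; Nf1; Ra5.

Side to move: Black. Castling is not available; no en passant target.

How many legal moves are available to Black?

Black to move; king on a8.
In check: yes, from the white bishop on b7.
Legal moves: Kb8, Ka7.
Count: 2.

2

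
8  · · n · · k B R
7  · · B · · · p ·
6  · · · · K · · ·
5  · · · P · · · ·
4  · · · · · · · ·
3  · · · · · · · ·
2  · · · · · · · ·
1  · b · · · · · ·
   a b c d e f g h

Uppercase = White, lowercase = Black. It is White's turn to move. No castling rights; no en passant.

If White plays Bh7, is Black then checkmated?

After Bh7: black king on f8; in check: yes, from the white rook on h8.
King squares — e7: attacked by Ke6; f7: attacked by Ke6; g7: own pawn; e8: attacked by Rh8; g8: attacked by Bh7.
Black has no legal moves → checkmate.

yes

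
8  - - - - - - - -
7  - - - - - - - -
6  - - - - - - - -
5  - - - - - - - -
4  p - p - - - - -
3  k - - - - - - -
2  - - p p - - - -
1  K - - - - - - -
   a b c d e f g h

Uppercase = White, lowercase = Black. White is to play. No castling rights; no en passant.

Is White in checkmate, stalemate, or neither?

White to move; white king on a1.
In check: no.
King squares — b1: attacked by Pc2; a2: attacked by Ka3; b2: attacked by Ka3.
Legal moves for White: none.
Not in check and no legal moves → stalemate.

stalemate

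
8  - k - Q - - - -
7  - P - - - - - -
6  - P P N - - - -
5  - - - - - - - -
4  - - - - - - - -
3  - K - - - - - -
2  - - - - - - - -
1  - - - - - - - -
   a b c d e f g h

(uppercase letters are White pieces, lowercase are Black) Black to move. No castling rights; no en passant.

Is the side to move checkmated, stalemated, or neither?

checkmate

Black to move; black king on b8.
In check: yes, from the white queen on d8.
King squares — a7: attacked by Pb6; b7: attacked by Pc6; c7: attacked by Pb6; a8: attacked by Pb7; c8: attacked by Nd6.
Legal moves for Black: none.
In check with no legal moves → checkmate.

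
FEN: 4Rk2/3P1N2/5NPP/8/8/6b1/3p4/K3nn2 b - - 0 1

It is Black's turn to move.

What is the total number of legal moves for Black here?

0

Black to move; king on f8.
In check: yes, from the white rook on e8.
Legal moves: none.
Count: 0.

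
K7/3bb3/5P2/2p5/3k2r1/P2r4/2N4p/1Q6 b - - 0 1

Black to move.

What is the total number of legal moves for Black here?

5

Black to move; king on d4.
In check: yes, from the white knight on c2.
Legal moves: Ke5, Kd5, Ke4, Kc4, Kc3.
Count: 5.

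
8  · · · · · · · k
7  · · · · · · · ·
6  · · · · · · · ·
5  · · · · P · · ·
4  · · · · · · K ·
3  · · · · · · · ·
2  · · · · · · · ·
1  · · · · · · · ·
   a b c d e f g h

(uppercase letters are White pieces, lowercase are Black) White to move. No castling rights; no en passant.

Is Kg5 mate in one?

After Kg5: black king on h8; in check: no.
Black is not in check, so this cannot be checkmate.

no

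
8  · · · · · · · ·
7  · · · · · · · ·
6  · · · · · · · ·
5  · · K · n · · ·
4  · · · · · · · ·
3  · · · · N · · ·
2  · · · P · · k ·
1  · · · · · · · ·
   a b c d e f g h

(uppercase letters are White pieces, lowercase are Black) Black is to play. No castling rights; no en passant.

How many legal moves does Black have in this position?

Black to move; king on g2.
In check: yes, from the white knight on e3.
Legal moves: Kh3, Kg3, Kf3, Kh2, Kf2, Kh1, Kg1.
Count: 7.

7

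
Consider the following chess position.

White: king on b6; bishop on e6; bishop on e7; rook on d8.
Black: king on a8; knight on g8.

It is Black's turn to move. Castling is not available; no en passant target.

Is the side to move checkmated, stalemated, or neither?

Black to move; black king on a8.
In check: yes, from the white rook on d8.
King squares — a7: attacked by Kb6; b7: attacked by Kb6; b8: attacked by Rd8.
Legal moves for Black: none.
In check with no legal moves → checkmate.

checkmate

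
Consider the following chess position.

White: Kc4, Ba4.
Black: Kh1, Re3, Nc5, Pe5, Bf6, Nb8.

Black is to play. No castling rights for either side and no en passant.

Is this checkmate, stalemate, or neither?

Black to move; black king on h1.
In check: no.
Legal moves for Black include: Nbd7, Nc6, Nba6, Bh8, Bd8, Bg7, Be7, Bg5, Bh4, Ncd7, Nb7, Ne6, Nca6, Ne4, Nxa4, Nd3, Nb3, Re4+, ... (list truncated; more exist).
Black has legal moves and is not in check → neither.

neither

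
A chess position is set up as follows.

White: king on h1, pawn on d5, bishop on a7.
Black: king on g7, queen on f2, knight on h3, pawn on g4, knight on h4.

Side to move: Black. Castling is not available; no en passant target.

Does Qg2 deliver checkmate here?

After Qg2: white king on h1; in check: yes, from the black queen on g2.
King squares — g1: attacked by Qg2; g2: attacked by Nh4; h2: attacked by Qg2.
White has no legal moves → checkmate.

yes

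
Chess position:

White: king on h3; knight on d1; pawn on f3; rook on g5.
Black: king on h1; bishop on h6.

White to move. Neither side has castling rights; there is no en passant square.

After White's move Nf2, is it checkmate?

yes

After Nf2: black king on h1; in check: yes, from the white knight on f2.
King squares — g1: attacked by Rg5; g2: attacked by Kh3; h2: attacked by Kh3.
Black has no legal moves → checkmate.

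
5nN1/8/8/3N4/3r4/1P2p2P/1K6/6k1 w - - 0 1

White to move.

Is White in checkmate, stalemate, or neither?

neither

White to move; white king on b2.
In check: no.
Legal moves for White include: Nge7, Nh6, Ngf6, Nde7, Nc7, Ndf6, Nb6, Nf4, Nb4, Nxe3, Nc3, Kc3, Ka3, Kc2, Ka2, Kc1, Kb1, Ka1, ... (list truncated; more exist).
White has legal moves and is not in check → neither.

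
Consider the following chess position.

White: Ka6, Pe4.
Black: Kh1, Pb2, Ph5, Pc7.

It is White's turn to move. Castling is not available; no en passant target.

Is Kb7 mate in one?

After Kb7: black king on h1; in check: no.
Black is not in check, so this cannot be checkmate.

no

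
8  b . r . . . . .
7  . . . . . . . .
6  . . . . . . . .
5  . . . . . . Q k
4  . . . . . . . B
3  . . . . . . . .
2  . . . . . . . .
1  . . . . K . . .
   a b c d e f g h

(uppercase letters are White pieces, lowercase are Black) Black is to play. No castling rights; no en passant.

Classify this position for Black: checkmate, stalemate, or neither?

Black to move; black king on h5.
In check: yes, from the white queen on g5.
King squares — g4: attacked by Qg5; h4: attacked by Qg5; g5: attacked by Bh4; g6: attacked by Qg5; h6: attacked by Qg5.
Legal moves for Black: none.
In check with no legal moves → checkmate.

checkmate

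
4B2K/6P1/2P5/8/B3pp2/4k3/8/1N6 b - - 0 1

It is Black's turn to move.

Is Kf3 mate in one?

no

After Kf3: white king on h8; in check: no.
White is not in check, so this cannot be checkmate.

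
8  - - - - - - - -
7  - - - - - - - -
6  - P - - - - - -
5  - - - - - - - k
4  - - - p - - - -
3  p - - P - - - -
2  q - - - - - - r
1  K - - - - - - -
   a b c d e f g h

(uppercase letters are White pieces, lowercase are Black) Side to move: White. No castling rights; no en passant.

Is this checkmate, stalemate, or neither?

checkmate

White to move; white king on a1.
In check: yes, from the black queen on a2.
King squares — b1: attacked by Qa2; a2: attacked by Rh2; b2: attacked by Qa2.
Legal moves for White: none.
In check with no legal moves → checkmate.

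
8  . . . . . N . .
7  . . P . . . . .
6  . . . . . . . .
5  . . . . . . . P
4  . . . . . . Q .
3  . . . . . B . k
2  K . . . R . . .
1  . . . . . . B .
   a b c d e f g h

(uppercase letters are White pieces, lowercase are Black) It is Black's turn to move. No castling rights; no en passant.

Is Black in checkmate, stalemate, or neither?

checkmate

Black to move; black king on h3.
In check: yes, from the white queen on g4.
King squares — g2: attacked by Re2; h2: attacked by Bg1; g3: attacked by Qg4; g4: attacked by Bf3; h4: attacked by Qg4.
Legal moves for Black: none.
In check with no legal moves → checkmate.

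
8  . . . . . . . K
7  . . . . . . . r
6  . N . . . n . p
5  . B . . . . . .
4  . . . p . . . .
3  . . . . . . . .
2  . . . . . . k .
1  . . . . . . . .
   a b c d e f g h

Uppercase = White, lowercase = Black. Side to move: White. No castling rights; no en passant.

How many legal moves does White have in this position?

0

White to move; king on h8.
In check: yes, from the black rook on h7.
Legal moves: none.
Count: 0.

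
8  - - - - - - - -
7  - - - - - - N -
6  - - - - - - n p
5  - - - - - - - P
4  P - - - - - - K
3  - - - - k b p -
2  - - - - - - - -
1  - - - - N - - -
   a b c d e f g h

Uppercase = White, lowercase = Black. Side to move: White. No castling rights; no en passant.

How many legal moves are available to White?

White to move; king on h4.
In check: yes, from the black knight on g6.
Legal moves: Kh3, Kxg3, hxg6.
Count: 3.

3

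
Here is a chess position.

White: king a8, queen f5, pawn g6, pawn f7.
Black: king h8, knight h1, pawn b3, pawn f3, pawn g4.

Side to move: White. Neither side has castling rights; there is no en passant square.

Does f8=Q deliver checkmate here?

yes

After f8=Q: black king on h8; in check: yes, from the white queen on f8.
King squares — g7: attacked by Qf8; h7: attacked by Pg6; g8: attacked by Qf8.
Black has no legal moves → checkmate.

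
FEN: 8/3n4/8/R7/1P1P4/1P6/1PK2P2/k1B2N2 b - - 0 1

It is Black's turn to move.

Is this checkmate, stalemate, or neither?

checkmate

Black to move; black king on a1.
In check: yes, from the white rook on a5.
King squares — b1: attacked by Kc2; a2: attacked by Ra5; b2: attacked by Bc1.
Legal moves for Black: none.
In check with no legal moves → checkmate.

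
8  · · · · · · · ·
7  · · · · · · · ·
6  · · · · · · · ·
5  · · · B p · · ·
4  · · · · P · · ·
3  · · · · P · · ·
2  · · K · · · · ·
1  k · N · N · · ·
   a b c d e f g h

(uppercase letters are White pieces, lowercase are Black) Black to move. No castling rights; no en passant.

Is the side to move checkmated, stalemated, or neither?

stalemate

Black to move; black king on a1.
In check: no.
King squares — b1: attacked by Kc2; a2: attacked by Nc1; b2: attacked by Kc2.
Legal moves for Black: none.
Not in check and no legal moves → stalemate.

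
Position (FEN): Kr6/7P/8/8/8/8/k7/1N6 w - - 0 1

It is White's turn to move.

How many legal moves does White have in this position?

2

White to move; king on a8.
In check: yes, from the black rook on b8.
Legal moves: Kxb8, Ka7.
Count: 2.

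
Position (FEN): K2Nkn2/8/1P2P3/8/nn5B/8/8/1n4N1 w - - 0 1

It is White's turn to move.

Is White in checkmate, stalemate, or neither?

White to move; white king on a8.
In check: no.
Legal moves for White: Nf7, Nb7, Nc6, Kb8, Kb7, Ka7, Be7, Bf6, Bg5, Bg3, Bf2, Be1, Nh3, Nf3, Ne2, e7, b7.
White has 17 legal moves and is not in check → neither.

neither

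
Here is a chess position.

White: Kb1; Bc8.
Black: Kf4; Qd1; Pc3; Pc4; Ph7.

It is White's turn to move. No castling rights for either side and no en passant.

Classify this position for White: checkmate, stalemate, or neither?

White to move; white king on b1.
In check: yes, from the black queen on d1.
King squares — a1: attacked by Qd1; c1: attacked by Qd1; a2: available; b2: attacked by Pc3; c2: attacked by Qd1.
Legal moves for White: Ka2.
White is in check but has 1 legal move → neither.

neither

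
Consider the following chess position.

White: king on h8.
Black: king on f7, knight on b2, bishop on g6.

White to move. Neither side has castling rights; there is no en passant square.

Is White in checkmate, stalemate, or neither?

White to move; white king on h8.
In check: no.
King squares — g7: attacked by Kf7; h7: attacked by Bg6; g8: attacked by Kf7.
Legal moves for White: none.
Not in check and no legal moves → stalemate.

stalemate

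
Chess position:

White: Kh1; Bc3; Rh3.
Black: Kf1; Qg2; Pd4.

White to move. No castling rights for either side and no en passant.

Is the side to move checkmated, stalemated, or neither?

checkmate

White to move; white king on h1.
In check: yes, from the black queen on g2.
King squares — g1: attacked by Kf1; g2: attacked by Kf1; h2: attacked by Qg2.
Legal moves for White: none.
In check with no legal moves → checkmate.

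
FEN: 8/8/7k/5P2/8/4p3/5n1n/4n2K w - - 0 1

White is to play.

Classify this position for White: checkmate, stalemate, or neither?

neither

White to move; white king on h1.
In check: yes, from the black knight on f2.
King squares — g1: available; g2: attacked by Ne1; h2: available.
Legal moves for White: Kxh2, Kg1.
White is in check but has 2 legal moves → neither.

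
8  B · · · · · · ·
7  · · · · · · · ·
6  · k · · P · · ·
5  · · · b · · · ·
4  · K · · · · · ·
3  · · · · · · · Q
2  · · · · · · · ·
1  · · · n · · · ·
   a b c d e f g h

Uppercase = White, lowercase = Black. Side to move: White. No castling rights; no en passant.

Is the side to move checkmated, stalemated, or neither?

neither

White to move; white king on b4.
In check: no.
Legal moves for White include: Bb7, Bc6, Bxd5, Ka4, Ka3, Qh8, Qh7, Qh6, Qh5, Qf5, Qh4, Qg4, Qg3, Qf3, Qe3+, Qd3, Qc3, Qb3, ... (list truncated; more exist).
White has legal moves and is not in check → neither.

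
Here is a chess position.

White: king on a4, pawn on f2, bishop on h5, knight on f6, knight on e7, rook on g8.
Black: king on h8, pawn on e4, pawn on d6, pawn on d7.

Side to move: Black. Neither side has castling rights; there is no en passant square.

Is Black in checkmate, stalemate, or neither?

checkmate

Black to move; black king on h8.
In check: yes, from the white rook on g8.
King squares — g7: attacked by Rg8; h7: attacked by Nf6; g8: attacked by Nf6.
Legal moves for Black: none.
In check with no legal moves → checkmate.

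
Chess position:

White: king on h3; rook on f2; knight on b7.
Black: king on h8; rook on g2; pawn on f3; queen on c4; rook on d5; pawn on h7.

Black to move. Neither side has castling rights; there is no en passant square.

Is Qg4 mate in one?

yes

After Qg4: white king on h3; in check: yes, from the black queen on g4.
King squares — g2: attacked by Pf3; h2: attacked by Rg2; g3: attacked by Rg2; g4: attacked by Rg2; h4: attacked by Qg4.
White has no legal moves → checkmate.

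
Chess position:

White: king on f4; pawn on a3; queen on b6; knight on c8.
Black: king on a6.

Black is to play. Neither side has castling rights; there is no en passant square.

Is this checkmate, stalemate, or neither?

checkmate

Black to move; black king on a6.
In check: yes, from the white queen on b6.
King squares — a5: attacked by Qb6; b5: attacked by Qb6; b6: attacked by Nc8; a7: attacked by Qb6; b7: attacked by Qb6.
Legal moves for Black: none.
In check with no legal moves → checkmate.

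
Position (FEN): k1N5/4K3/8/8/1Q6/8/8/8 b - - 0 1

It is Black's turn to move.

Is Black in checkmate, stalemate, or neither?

Black to move; black king on a8.
In check: no.
King squares — a7: attacked by Nc8; b7: attacked by Qb4; b8: attacked by Qb4.
Legal moves for Black: none.
Not in check and no legal moves → stalemate.

stalemate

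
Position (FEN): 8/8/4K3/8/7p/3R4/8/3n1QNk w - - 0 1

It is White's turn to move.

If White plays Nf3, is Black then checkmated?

yes

After Nf3: black king on h1; in check: yes, from the white queen on f1.
King squares — g1: attacked by Qf1; g2: attacked by Qf1; h2: attacked by Nf3.
Black has no legal moves → checkmate.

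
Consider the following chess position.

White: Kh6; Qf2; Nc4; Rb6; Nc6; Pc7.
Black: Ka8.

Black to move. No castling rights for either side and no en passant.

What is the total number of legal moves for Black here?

Black to move; king on a8.
In check: no.
Legal moves: none.
Count: 0.

0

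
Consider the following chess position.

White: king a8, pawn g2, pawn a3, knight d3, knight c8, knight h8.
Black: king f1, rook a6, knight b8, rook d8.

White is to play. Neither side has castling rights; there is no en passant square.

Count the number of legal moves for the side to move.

3

White to move; king on a8.
In check: yes, from the black rook on a6.
Legal moves: Kxb8, Kb7, Na7.
Count: 3.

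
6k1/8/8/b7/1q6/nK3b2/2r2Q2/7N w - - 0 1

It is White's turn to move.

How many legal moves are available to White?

0

White to move; king on b3.
In check: yes, from the black queen on b4.
Legal moves: none.
Count: 0.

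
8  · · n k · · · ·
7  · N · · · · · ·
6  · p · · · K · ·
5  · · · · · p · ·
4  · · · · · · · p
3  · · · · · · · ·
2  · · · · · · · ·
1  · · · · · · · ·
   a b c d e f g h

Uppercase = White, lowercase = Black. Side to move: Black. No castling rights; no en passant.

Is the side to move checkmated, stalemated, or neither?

neither

Black to move; black king on d8.
In check: yes, from the white knight on b7.
King squares — c7: available; d7: available; e7: attacked by Kf6; c8: own knight; e8: available.
Legal moves for Black: Ke8, Kd7, Kc7.
Black is in check but has 3 legal moves → neither.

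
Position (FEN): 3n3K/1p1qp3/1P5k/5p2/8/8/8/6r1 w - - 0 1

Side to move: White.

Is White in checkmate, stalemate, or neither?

stalemate

White to move; white king on h8.
In check: no.
King squares — g7: attacked by Rg1; h7: attacked by Kh6; g8: attacked by Rg1.
Legal moves for White: none.
Not in check and no legal moves → stalemate.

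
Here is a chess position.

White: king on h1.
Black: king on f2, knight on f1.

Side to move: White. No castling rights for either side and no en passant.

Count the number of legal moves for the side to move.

White to move; king on h1.
In check: no.
Legal moves: none.
Count: 0.

0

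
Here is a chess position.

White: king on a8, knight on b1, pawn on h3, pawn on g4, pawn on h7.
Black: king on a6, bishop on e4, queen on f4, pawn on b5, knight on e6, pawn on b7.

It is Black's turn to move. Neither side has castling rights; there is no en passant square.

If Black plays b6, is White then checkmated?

yes

After b6: white king on a8; in check: yes, from the black bishop on e4.
King squares — a7: attacked by Ka6; b7: attacked by Be4; b8: attacked by Qf4.
White has no legal moves → checkmate.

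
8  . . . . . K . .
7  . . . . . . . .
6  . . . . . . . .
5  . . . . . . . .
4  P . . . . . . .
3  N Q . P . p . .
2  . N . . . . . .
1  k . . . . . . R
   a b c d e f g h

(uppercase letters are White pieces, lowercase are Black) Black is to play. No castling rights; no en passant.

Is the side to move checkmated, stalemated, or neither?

checkmate

Black to move; black king on a1.
In check: yes, from the white rook on h1.
King squares — b1: attacked by Rh1; a2: attacked by Qb3; b2: attacked by Qb3.
Legal moves for Black: none.
In check with no legal moves → checkmate.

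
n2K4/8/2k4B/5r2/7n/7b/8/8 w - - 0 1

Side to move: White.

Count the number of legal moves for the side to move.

White to move; king on d8.
In check: no.
Legal moves: Ke8, Kc8, Ke7, Bf8, Bg7, Bg5, Bf4, Be3, Bd2, Bc1.
Count: 10.

10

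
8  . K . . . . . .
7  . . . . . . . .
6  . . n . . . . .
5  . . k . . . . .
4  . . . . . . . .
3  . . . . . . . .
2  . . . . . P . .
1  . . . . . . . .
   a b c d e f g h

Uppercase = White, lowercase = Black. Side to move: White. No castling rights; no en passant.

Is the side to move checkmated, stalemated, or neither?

neither

White to move; white king on b8.
In check: yes, from the black knight on c6.
Legal moves for White: Kc8, Ka8, Kc7, Kb7.
White is in check but has 4 legal moves → neither.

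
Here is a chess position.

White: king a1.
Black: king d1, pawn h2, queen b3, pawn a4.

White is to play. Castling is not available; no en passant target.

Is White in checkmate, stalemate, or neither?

stalemate

White to move; white king on a1.
In check: no.
King squares — b1: attacked by Qb3; a2: attacked by Qb3; b2: attacked by Qb3.
Legal moves for White: none.
Not in check and no legal moves → stalemate.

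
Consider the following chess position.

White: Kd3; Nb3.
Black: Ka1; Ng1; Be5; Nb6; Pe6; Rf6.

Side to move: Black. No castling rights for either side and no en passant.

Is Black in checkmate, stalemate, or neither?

Black to move; black king on a1.
In check: yes, from the white knight on b3.
King squares — b1: available; a2: available; b2: available.
Legal moves for Black: Kb2, Ka2, Kb1.
Black is in check but has 3 legal moves → neither.

neither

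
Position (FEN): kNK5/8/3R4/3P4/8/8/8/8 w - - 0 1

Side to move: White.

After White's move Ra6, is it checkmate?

yes

After Ra6: black king on a8; in check: yes, from the white rook on a6.
King squares — a7: attacked by Ra6; b7: attacked by Kc8; b8: attacked by Kc8.
Black has no legal moves → checkmate.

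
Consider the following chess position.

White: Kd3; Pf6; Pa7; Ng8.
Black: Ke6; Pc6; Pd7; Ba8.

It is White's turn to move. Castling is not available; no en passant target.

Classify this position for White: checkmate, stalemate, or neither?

White to move; white king on d3.
In check: no.
Legal moves for White: Ne7, Nh6, Ke4, Kd4, Kc4, Ke3, Kc3, Ke2, Kd2, Kc2, f7.
White has 11 legal moves and is not in check → neither.

neither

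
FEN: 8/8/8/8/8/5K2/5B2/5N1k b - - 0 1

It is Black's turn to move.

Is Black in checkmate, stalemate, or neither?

Black to move; black king on h1.
In check: no.
King squares — g1: attacked by Bf2; g2: attacked by Kf3; h2: attacked by Nf1.
Legal moves for Black: none.
Not in check and no legal moves → stalemate.

stalemate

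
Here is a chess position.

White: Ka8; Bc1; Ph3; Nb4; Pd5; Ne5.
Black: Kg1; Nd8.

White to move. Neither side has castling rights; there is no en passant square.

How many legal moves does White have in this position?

White to move; king on a8.
In check: no.
Legal moves: Kb8, Ka7, Nf7, Nd7, Ng6, Nec6, Ng4, Nc4, Nf3+, Ned3, Nbc6, Na6, Nbd3, Nc2, Na2, Bh6, Bg5, Bf4, Be3+, Ba3, Bd2, Bb2, d6, h4.
Count: 24.

24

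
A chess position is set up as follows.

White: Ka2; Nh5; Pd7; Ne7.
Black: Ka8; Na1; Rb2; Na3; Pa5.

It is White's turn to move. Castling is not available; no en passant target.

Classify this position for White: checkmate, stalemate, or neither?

neither

White to move; white king on a2.
In check: yes, from the black rook on b2.
King squares — a1: available; b1: attacked by Rb2; b2: available; a3: available; b3: attacked by Na1.
Legal moves for White: Kxa3, Kxb2, Kxa1.
White is in check but has 3 legal moves → neither.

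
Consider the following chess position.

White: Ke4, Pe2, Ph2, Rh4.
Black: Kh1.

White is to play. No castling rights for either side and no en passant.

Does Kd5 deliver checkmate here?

no

After Kd5: black king on h1; in check: no.
Black is not in check, so this cannot be checkmate.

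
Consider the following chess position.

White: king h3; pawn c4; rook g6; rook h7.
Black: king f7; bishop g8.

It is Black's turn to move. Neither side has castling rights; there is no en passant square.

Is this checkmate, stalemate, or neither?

Black to move; black king on f7.
In check: yes, from the white rook on h7.
King squares — e6: attacked by Rg6; f6: attacked by Rg6; g6: available; e7: attacked by Rh7; g7: attacked by Rg6; e8: available; f8: available; g8: own bishop.
Legal moves for Black: Kf8, Ke8, Kxg6, Bxh7.
Black is in check but has 4 legal moves → neither.

neither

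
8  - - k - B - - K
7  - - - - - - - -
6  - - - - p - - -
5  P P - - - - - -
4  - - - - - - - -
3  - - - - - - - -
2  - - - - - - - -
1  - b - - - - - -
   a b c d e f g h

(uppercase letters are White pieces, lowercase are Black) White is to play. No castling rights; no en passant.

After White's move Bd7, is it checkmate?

After Bd7: black king on c8; in check: yes, from the white bishop on d7.
Black has 5 legal replies: Kd8, Kb8, Kxd7, Kc7, Kb7.
In check but a legal move exists → not checkmate.

no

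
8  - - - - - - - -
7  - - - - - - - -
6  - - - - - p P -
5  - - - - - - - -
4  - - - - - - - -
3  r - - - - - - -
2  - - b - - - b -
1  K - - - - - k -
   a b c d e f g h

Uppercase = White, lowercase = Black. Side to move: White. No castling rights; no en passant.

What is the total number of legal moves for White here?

White to move; king on a1.
In check: yes, from the black rook on a3.
Legal moves: Kb2.
Count: 1.

1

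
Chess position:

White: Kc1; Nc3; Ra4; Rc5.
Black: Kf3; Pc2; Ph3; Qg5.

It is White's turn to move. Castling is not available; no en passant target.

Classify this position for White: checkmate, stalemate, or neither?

neither

White to move; white king on c1.
In check: yes, from the black queen on g5.
King squares — b1: attacked by Pc2; d1: attacked by Pc2; b2: available; c2: available; d2: attacked by Qg5.
Legal moves for White: Kxc2, Kb2, Rxg5, Rf4+.
White is in check but has 4 legal moves → neither.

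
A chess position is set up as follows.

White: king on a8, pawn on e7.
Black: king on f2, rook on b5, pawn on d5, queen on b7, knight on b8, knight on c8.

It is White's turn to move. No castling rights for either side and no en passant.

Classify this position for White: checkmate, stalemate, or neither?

checkmate

White to move; white king on a8.
In check: yes, from the black queen on b7.
King squares — a7: attacked by Qb7; b7: attacked by Rb5; b8: attacked by Qb7.
Legal moves for White: none.
In check with no legal moves → checkmate.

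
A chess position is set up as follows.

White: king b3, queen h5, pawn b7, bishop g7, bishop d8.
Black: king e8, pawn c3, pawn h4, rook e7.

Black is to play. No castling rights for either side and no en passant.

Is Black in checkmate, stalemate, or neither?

neither

Black to move; black king on e8.
In check: yes, from the white queen on h5.
Legal moves for Black: Kxd8, Kd7, Rf7.
Black is in check but has 3 legal moves → neither.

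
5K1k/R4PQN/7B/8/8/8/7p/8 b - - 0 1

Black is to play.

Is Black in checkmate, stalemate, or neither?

Black to move; black king on h8.
In check: yes, from the white queen on g7.
King squares — g7: attacked by Bh6; h7: attacked by Qg7; g8: attacked by Pf7.
Legal moves for Black: none.
In check with no legal moves → checkmate.

checkmate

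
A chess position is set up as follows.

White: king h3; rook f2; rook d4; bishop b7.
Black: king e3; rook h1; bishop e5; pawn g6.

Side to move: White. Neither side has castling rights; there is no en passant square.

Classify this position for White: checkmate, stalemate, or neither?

neither

White to move; white king on h3.
In check: yes, from the black rook on h1.
King squares — g2: available; h2: attacked by Rh1; g3: attacked by Be5; g4: available; h4: attacked by Rh1.
Legal moves for White: Kg4, Kg2, Bxh1, Rh2.
White is in check but has 4 legal moves → neither.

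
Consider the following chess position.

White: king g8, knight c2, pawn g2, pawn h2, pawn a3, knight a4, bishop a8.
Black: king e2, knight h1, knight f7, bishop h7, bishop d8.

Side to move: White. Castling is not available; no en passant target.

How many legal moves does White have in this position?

White to move; king on g8.
In check: yes, from the black bishop on h7.
Legal moves: Kf8, Kxh7, Kg7, Kxf7.
Count: 4.

4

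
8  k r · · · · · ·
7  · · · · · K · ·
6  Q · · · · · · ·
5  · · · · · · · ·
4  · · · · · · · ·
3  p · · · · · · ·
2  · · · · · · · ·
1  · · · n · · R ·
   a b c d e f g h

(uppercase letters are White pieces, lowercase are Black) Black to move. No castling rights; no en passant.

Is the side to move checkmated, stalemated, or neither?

checkmate

Black to move; black king on a8.
In check: yes, from the white queen on a6.
King squares — a7: attacked by Qa6; b7: attacked by Qa6; b8: own rook.
Legal moves for Black: none.
In check with no legal moves → checkmate.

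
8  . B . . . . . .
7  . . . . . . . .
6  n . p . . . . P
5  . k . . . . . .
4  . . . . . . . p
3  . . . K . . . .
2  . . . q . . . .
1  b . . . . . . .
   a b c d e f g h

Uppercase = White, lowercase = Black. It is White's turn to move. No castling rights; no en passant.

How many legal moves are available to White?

2

White to move; king on d3.
In check: yes, from the black queen on d2.
Legal moves: Ke4, Kxd2.
Count: 2.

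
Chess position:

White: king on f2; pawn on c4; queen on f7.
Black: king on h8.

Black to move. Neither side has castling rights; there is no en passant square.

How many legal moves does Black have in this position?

0

Black to move; king on h8.
In check: no.
Legal moves: none.
Count: 0.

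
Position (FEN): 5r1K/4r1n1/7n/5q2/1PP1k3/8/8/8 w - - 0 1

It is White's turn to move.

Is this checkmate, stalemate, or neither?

checkmate

White to move; white king on h8.
In check: yes, from the black rook on f8.
King squares — g7: attacked by Re7; h7: attacked by Qf5; g8: attacked by Nh6.
Legal moves for White: none.
In check with no legal moves → checkmate.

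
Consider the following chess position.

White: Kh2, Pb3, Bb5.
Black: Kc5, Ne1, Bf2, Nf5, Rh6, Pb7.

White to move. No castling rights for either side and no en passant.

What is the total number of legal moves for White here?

0

White to move; king on h2.
In check: yes, from the black rook on h6.
Legal moves: none.
Count: 0.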